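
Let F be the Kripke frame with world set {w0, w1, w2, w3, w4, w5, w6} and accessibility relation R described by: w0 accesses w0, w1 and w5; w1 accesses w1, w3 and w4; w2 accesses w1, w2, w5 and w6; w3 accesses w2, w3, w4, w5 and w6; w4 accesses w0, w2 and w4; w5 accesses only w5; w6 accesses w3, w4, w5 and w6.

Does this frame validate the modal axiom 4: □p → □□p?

No

Axiom 4 corresponds to the accessibility relation being transitive.
Transitive: no — w0 R w1 and w1 R w3, but not w0 R w3.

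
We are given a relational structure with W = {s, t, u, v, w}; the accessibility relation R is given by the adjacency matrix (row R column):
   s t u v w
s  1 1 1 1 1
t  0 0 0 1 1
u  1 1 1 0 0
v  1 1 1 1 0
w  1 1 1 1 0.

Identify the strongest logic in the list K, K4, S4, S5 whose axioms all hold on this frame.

Transitive (axiom 4): no — t R v and v R s, but not t R s.
Reflexive (axiom T): no — t is not related to itself.
Euclidean (axiom 5): no — s R t and s R u, but not t R u.
So F validates K; K4 would additionally require R to be transitive. The strongest is K.

K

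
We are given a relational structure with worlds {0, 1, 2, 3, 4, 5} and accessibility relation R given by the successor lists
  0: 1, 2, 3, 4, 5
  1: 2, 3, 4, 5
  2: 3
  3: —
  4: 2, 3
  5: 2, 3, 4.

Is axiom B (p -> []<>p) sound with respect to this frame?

No

Axiom B corresponds to the accessibility relation being symmetric.
Symmetric: no — 0 R 1 but not 1 R 0.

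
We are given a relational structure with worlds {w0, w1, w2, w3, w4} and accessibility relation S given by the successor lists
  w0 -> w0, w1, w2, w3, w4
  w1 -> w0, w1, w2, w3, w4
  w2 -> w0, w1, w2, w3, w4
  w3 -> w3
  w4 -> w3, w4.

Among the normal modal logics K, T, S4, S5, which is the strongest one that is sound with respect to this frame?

S4

Reflexive (axiom T): yes — every world is S-related to itself.
Transitive (axiom 4): yes — every two-step S-path is closed by a direct edge.
Euclidean (axiom 5): no — w0 S w3 and w0 S w1, but not w3 S w1.
So F validates K, T, S4; S5 would additionally require S to be Euclidean. The strongest is S4.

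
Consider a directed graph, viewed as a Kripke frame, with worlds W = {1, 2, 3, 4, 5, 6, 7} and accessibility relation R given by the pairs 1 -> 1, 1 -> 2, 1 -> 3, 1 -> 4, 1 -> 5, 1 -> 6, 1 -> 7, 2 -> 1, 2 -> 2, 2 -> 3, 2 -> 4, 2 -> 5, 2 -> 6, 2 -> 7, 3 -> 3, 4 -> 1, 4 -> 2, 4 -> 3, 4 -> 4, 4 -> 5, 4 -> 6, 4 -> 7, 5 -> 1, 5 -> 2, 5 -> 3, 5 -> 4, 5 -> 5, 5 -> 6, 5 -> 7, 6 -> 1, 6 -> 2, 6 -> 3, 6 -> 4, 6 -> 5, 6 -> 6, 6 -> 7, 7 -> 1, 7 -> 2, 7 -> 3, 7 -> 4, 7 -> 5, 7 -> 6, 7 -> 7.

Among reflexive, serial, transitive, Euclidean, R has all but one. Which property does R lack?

Euclidean

Reflexive: yes — every world is R-related to itself.
Serial: yes — every world has a successor (e.g. 1 R 1).
Transitive: yes — every two-step R-path is closed by a direct edge.
Euclidean: no — 1 R 3 and 1 R 2, but not 3 R 2.
Only Euclidean fails.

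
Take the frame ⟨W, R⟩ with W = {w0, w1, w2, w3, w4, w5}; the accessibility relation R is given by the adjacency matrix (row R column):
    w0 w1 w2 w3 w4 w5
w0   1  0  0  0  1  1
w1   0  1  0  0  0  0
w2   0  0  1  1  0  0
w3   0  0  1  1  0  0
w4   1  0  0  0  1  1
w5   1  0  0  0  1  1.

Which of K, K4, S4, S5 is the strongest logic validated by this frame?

S5

Transitive (axiom 4): yes — every two-step R-path is closed by a direct edge.
Reflexive (axiom T): yes — every world is R-related to itself.
Euclidean (axiom 5): yes — any two successors of a common world are R-related.
So F validates K, K4, S4, S5. The strongest is S5.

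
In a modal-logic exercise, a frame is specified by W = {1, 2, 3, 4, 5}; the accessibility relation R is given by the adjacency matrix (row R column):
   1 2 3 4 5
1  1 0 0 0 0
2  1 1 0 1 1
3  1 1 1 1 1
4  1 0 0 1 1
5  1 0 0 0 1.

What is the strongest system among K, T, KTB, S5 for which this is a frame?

T

Reflexive (axiom T): yes — every world is R-related to itself.
Symmetric (axiom B): no — 2 R 1 but not 1 R 2.
Euclidean (axiom 5): no — 2 R 1 and 2 R 4, but not 1 R 4.
So F validates K, T; KTB would additionally require R to be symmetric. The strongest is T.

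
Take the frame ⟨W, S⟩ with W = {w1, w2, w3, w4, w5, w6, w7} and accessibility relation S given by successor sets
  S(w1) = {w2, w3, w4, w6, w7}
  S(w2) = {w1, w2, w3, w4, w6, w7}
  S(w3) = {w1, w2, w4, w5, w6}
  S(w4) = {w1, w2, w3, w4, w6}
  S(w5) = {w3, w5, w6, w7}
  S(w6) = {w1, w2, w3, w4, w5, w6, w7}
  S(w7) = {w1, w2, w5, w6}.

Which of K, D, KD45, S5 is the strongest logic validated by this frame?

Serial (axiom D): yes — every world has a successor (e.g. w1 S w2).
Euclidean (axiom 5): no — w1 S w3 and w1 S w7, but not w3 S w7.
Transitive (axiom 4): no — w1 S w3 and w3 S w5, but not w1 S w5.
Reflexive (axiom T): no — w1 is not related to itself.
So F validates K, D; KD45 would additionally require S to be Euclidean and transitive. The strongest is D.

D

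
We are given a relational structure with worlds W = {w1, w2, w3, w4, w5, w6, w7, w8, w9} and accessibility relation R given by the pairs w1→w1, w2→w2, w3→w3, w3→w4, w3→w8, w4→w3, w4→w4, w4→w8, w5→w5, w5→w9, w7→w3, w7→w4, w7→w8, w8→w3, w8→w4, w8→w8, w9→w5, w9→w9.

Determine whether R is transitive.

Yes

Transitive: yes — every two-step R-path is closed by a direct edge.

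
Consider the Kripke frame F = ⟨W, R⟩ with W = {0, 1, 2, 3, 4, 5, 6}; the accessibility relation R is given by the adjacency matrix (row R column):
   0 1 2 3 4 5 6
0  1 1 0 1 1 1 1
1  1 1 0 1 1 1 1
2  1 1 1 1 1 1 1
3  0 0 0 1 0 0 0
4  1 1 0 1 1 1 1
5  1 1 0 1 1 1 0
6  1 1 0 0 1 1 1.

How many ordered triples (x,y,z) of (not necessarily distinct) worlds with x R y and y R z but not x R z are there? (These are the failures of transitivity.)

Enumerating: (5,0,6), (5,1,6), (5,4,6), (6,0,3), (6,1,3), (6,4,3), (6,5,3).

7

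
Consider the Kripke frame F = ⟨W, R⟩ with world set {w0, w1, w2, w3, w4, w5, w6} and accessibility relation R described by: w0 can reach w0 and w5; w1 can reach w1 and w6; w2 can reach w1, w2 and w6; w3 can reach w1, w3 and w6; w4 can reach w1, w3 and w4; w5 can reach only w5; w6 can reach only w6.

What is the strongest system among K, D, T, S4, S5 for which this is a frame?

T

Serial (axiom D): yes — every world has a successor (e.g. w0 R w0).
Reflexive (axiom T): yes — every world is R-related to itself.
Transitive (axiom 4): no — w4 R w1 and w1 R w6, but not w4 R w6.
Euclidean (axiom 5): no — w2 R w6 and w2 R w1, but not w6 R w1.
So F validates K, D, T; S4 would additionally require R to be transitive. The strongest is T.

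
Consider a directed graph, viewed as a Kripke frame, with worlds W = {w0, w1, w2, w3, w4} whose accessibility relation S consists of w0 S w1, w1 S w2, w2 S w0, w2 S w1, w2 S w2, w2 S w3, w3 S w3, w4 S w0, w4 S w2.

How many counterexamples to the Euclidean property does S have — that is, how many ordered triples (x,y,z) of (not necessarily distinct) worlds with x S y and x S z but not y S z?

Enumerating: (w0,w1,w1), (w2,w0,w0), (w2,w0,w2), (w2,w0,w3), (w2,w1,w0), (w2,w1,w1), (w2,w1,w3), (w2,w3,w0), (w2,w3,w1), (w2,w3,w2), (w4,w0,w0), (w4,w0,w2).

12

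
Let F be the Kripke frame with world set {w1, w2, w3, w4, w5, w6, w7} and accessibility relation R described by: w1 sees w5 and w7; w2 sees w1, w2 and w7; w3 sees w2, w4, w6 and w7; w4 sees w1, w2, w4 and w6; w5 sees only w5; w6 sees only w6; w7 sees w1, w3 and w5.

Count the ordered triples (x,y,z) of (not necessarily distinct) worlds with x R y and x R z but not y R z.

Enumerating: (w1,w5,w7), (w1,w7,w7), (w2,w1,w1), (w2,w1,w2), (w2,w7,w2), (w2,w7,w7), (w3,w2,w4), (w3,w2,w6), (w3,w4,w7), (w3,w6,w2), (w3,w6,w4), (w3,w6,w7), … and 20 more.
Total: 32.

32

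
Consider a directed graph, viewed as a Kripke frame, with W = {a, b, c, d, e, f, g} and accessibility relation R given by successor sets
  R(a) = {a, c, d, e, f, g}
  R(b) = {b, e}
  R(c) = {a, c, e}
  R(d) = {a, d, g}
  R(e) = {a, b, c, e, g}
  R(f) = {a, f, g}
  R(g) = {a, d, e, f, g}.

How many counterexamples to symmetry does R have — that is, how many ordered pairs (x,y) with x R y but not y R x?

R is symmetric; there are no such tuples.

0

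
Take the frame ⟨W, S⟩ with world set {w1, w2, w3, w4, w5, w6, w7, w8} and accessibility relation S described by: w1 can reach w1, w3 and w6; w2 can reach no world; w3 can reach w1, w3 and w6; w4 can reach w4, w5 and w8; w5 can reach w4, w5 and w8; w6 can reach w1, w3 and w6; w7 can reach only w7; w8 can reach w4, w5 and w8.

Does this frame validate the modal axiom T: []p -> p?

The schema T characterises exactly the reflexive frames.
Reflexive: no — w2 is not related to itself.

No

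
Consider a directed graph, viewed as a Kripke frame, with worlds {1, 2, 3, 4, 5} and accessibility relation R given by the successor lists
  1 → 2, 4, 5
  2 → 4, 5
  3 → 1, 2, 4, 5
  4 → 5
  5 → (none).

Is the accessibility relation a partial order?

Reflexive: no — 1 is not related to itself.
Transitive: yes — every two-step R-path is closed by a direct edge.
Antisymmetric: yes — no distinct pair is related both ways.
So R is not a partial order.

No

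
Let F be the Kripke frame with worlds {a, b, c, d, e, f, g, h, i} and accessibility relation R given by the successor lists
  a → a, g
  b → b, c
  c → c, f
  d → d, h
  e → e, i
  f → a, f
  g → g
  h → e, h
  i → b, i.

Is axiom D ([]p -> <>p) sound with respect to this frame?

The schema D characterises exactly the serial frames.
Serial: yes — every world has a successor (e.g. a R a).

Yes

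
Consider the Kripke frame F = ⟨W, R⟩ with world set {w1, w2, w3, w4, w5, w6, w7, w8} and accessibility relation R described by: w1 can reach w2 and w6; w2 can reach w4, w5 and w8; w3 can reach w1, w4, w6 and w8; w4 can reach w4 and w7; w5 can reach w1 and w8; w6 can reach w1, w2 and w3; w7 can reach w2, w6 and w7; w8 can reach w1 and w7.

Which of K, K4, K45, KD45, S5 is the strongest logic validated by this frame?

Transitive (axiom 4): no — w1 R w2 and w2 R w4, but not w1 R w4.
Euclidean (axiom 5): no — w1 R w2 and w1 R w6, but not w2 R w6.
Serial (axiom D): yes — every world has a successor (e.g. w1 R w2).
Reflexive (axiom T): no — w1 is not related to itself.
So F validates K; K4 would additionally require R to be transitive. The strongest is K.

K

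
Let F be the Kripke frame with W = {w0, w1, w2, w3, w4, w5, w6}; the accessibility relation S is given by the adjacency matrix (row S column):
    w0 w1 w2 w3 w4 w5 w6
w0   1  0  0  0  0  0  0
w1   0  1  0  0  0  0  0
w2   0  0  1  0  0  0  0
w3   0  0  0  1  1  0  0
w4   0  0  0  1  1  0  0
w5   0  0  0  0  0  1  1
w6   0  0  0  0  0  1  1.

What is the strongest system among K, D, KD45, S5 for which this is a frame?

S5

Serial (axiom D): yes — every world has a successor (e.g. w0 S w0).
Euclidean (axiom 5): yes — any two successors of a common world are S-related.
Transitive (axiom 4): yes — every two-step S-path is closed by a direct edge.
Reflexive (axiom T): yes — every world is S-related to itself.
So F validates K, D, KD45, S5. The strongest is S5.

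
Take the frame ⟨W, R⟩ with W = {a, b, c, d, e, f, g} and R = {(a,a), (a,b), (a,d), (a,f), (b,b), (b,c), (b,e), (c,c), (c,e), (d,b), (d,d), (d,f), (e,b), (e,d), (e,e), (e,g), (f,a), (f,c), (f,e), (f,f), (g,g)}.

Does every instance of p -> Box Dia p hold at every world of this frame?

No

By correspondence theory, B is valid on a frame iff R is symmetric.
Symmetric: no — a R b but not b R a.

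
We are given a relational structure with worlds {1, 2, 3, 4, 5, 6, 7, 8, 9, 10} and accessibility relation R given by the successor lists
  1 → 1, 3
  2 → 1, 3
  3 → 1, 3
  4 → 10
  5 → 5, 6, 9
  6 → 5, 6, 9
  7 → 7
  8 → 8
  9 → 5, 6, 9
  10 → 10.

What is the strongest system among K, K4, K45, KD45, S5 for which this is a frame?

KD45

Transitive (axiom 4): yes — every two-step R-path is closed by a direct edge.
Euclidean (axiom 5): yes — any two successors of a common world are R-related.
Serial (axiom D): yes — every world has a successor (e.g. 1 R 1).
Reflexive (axiom T): no — 2 is not related to itself.
So F validates K, K4, K45, KD45; S5 would additionally require R to be reflexive. The strongest is KD45.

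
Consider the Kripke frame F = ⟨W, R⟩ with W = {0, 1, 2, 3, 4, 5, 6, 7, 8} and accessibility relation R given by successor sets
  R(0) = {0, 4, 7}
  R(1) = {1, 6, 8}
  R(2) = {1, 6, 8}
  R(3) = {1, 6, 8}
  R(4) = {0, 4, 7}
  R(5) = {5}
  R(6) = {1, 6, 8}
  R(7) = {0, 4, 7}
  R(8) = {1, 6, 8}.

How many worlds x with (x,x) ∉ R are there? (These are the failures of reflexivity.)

Enumerating: 2, 3.

2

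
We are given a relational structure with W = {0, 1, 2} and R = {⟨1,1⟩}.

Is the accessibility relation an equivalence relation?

No

Reflexive: no — 0 is not related to itself.
Symmetric: yes — every pair in R has its reverse in R.
Transitive: yes — every two-step R-path is closed by a direct edge.
So R is not an equivalence relation.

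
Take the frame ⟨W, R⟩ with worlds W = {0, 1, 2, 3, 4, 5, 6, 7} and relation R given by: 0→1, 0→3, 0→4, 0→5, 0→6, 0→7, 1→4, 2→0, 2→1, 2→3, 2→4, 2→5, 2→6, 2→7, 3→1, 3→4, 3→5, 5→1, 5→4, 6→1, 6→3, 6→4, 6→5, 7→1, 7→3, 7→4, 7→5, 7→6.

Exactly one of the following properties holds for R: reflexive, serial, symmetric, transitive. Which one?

transitive

Reflexive: no — 0 is not related to itself.
Serial: no — 4 has no R-successor.
Symmetric: no — 0 R 1 but not 1 R 0.
Transitive: yes — every two-step R-path is closed by a direct edge.
Only transitive holds.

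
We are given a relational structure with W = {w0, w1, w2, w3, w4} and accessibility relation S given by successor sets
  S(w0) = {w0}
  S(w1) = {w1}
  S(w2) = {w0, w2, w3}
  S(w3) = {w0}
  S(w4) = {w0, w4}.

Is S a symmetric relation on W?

Symmetric: no — w2 S w0 but not w0 S w2.

No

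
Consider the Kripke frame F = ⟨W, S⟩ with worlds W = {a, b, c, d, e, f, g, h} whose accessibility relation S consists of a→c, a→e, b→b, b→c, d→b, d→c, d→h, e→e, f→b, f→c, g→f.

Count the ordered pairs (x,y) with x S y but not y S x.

Enumerating: (a,c), (a,e), (b,c), (d,b), (d,c), (d,h), (f,b), (f,c), (g,f).

9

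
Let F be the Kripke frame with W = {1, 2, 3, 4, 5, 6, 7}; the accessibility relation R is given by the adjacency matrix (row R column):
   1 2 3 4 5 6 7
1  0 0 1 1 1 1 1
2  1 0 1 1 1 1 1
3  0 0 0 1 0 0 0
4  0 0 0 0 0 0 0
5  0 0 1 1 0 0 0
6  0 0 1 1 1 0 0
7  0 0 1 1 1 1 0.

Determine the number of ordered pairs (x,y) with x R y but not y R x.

Enumerating: (1,3), (1,4), (1,5), (1,6), (1,7), (2,1), (2,3), (2,4), (2,5), (2,6), (2,7), (3,4), … and 9 more.
Total: 21.

21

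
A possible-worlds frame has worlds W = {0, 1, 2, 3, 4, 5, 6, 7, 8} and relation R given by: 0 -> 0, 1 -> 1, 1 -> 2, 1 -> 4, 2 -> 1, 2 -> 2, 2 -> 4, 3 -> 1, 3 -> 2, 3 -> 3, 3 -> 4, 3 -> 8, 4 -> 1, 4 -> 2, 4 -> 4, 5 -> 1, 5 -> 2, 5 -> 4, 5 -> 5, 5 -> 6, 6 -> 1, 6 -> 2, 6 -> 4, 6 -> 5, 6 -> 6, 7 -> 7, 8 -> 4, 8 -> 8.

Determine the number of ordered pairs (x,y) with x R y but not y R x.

Enumerating: (3,1), (3,2), (3,4), (3,8), (5,1), (5,2), (5,4), (6,1), (6,2), (6,4), (8,4).

11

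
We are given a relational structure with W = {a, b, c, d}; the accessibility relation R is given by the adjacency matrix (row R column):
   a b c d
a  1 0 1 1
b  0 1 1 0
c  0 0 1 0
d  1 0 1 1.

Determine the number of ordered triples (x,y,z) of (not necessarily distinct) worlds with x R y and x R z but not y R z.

Enumerating: (a,c,a), (a,c,d), (b,c,b), (d,c,a), (d,c,d).

5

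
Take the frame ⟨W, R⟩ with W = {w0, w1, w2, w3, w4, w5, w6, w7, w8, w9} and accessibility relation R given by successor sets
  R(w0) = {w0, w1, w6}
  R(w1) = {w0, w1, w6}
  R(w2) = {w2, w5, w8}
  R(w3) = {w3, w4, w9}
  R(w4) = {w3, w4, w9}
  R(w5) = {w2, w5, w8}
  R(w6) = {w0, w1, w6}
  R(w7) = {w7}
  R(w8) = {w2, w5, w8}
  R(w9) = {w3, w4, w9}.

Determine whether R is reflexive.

Reflexive: yes — every world is R-related to itself.

Yes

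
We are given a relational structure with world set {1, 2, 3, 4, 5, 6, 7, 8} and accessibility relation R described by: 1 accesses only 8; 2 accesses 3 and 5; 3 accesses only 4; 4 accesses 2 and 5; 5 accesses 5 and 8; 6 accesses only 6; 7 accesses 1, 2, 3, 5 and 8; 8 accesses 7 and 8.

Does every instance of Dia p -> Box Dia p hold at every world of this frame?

Axiom 5 corresponds to the accessibility relation being Euclidean.
Euclidean: no — 2 R 3 and 2 R 5, but not 3 R 5.

No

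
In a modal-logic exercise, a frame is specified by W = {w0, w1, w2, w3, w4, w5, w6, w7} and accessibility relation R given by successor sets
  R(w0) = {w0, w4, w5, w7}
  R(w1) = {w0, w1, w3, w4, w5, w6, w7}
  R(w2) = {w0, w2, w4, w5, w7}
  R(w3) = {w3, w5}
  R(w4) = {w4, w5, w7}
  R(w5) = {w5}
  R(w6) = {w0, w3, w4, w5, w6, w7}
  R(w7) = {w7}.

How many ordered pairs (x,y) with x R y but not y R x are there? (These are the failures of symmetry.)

Enumerating: (w0,w4), (w0,w5), (w0,w7), (w1,w0), (w1,w3), (w1,w4), (w1,w5), (w1,w6), (w1,w7), (w2,w0), (w2,w4), (w2,w5), … and 9 more.
Total: 21.

21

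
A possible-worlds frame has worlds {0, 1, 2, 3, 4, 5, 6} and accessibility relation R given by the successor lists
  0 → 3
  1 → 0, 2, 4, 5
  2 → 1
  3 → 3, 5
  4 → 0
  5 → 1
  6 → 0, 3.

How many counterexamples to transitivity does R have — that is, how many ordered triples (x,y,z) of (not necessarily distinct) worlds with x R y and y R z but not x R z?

Enumerating: (0,3,5), (1,0,3), (1,2,1), (1,5,1), (2,1,0), (2,1,2), (2,1,4), (2,1,5), (3,5,1), (4,0,3), (5,1,0), (5,1,2), (5,1,4), (5,1,5), (6,3,5).

15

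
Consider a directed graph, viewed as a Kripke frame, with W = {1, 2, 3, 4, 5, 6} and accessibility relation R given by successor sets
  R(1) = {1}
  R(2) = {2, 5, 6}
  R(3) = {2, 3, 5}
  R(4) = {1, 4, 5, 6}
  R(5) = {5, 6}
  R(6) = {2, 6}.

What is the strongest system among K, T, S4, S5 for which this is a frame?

T

Reflexive (axiom T): yes — every world is R-related to itself.
Transitive (axiom 4): no — 3 R 2 and 2 R 6, but not 3 R 6.
Euclidean (axiom 5): no — 2 R 6 and 2 R 5, but not 6 R 5.
So F validates K, T; S4 would additionally require R to be transitive. The strongest is T.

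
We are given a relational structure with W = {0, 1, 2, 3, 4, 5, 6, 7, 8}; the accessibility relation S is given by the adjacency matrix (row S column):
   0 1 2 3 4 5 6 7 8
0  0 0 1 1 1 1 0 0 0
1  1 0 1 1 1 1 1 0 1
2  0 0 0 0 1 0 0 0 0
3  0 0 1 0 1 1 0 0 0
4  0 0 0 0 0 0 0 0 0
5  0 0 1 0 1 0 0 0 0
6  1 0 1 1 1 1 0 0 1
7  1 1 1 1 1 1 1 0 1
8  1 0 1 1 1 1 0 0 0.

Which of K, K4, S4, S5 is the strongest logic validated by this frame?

Transitive (axiom 4): yes — every two-step S-path is closed by a direct edge.
Reflexive (axiom T): no — 0 is not related to itself.
Euclidean (axiom 5): no — 0 S 2 and 0 S 3, but not 2 S 3.
So F validates K, K4; S4 would additionally require S to be reflexive. The strongest is K4.

K4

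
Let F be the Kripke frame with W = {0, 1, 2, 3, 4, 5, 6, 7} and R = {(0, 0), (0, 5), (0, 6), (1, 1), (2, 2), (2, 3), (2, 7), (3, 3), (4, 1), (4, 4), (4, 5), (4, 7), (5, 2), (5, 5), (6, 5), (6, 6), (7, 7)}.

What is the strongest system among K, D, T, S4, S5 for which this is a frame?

Serial (axiom D): yes — every world has a successor (e.g. 0 R 0).
Reflexive (axiom T): yes — every world is R-related to itself.
Transitive (axiom 4): no — 0 R 5 and 5 R 2, but not 0 R 2.
Euclidean (axiom 5): no — 0 R 5 and 0 R 6, but not 5 R 6.
So F validates K, D, T; S4 would additionally require R to be transitive. The strongest is T.

T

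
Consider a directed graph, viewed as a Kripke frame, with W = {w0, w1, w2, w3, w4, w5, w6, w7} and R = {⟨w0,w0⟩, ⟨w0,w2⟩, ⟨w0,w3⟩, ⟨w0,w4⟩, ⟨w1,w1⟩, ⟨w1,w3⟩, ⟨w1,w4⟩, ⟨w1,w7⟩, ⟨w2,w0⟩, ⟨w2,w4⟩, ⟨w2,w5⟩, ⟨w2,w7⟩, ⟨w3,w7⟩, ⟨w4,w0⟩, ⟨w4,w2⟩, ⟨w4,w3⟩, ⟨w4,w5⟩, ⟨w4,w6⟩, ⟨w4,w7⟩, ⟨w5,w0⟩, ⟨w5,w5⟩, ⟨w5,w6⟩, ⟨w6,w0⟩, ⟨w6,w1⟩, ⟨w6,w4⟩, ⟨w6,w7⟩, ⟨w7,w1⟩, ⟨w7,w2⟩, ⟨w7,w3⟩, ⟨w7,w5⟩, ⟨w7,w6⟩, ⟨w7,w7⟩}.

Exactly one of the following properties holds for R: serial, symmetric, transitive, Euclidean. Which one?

serial

Serial: yes — every world has a successor (e.g. w0 R w0).
Symmetric: no — w0 R w3 but not w3 R w0.
Transitive: no — w0 R w2 and w2 R w5, but not w0 R w5.
Euclidean: no — w0 R w2 and w0 R w3, but not w2 R w3.
Only serial holds.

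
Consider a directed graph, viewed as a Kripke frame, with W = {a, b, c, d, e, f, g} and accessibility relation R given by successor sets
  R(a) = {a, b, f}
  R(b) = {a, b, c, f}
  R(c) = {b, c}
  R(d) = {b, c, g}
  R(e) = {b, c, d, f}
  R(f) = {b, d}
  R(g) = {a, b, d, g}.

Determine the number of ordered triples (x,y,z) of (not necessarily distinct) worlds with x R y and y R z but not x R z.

20

Enumerating: (a,b,c), (a,f,d), (b,f,d), (c,b,a), (c,b,f), (d,b,a), (d,b,f), (d,g,a), (d,g,d), (e,b,a), (e,d,g), (f,b,a), … and 8 more.
Total: 20.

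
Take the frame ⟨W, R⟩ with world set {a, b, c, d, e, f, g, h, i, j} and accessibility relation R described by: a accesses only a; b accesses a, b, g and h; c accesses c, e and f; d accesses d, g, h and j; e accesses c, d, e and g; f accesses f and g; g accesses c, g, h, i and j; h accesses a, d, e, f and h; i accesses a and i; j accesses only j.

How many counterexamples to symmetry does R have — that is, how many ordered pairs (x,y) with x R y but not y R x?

Enumerating: (b,a), (b,g), (b,h), (c,f), (d,g), (d,j), (e,d), (e,g), (f,g), (g,c), (g,h), (g,i), (g,j), (h,a), (h,e), (h,f), (i,a).

17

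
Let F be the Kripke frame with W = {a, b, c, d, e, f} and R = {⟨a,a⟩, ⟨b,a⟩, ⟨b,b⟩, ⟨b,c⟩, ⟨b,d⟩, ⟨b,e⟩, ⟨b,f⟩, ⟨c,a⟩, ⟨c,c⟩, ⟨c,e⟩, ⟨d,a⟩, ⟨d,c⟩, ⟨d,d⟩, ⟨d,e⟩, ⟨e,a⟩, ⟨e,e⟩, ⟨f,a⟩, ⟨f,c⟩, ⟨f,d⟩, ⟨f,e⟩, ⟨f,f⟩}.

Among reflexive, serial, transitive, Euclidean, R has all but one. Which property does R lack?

Euclidean

Reflexive: yes — every world is R-related to itself.
Serial: yes — every world has a successor (e.g. a R a).
Transitive: yes — every two-step R-path is closed by a direct edge.
Euclidean: no — b R a and b R c, but not a R c.
Only Euclidean fails.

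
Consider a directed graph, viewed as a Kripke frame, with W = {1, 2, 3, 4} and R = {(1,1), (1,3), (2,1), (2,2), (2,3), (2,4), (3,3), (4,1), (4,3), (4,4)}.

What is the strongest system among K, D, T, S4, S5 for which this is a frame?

S4

Serial (axiom D): yes — every world has a successor (e.g. 1 R 1).
Reflexive (axiom T): yes — every world is R-related to itself.
Transitive (axiom 4): yes — every two-step R-path is closed by a direct edge.
Euclidean (axiom 5): no — 2 R 1 and 2 R 4, but not 1 R 4.
So F validates K, D, T, S4; S5 would additionally require R to be Euclidean. The strongest is S4.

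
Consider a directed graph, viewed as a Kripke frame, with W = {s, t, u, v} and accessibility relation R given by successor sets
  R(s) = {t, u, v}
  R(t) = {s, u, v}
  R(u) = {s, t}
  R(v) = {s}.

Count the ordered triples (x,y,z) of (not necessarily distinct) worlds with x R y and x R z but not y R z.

14

Enumerating: (s,t,t), (s,u,u), (s,u,v), (s,v,t), (s,v,u), (s,v,v), (t,s,s), (t,u,u), (t,u,v), (t,v,u), (t,v,v), (u,s,s), (u,t,t), (v,s,s).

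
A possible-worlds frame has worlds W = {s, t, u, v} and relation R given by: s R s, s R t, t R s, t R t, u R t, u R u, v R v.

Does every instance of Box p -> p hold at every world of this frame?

Axiom T corresponds to the accessibility relation being reflexive.
Reflexive: yes — every world is R-related to itself.

Yes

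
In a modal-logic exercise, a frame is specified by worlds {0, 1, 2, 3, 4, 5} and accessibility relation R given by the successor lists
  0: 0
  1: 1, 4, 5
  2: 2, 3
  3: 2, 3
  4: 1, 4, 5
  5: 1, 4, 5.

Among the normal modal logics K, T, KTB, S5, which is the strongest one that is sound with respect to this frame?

Reflexive (axiom T): yes — every world is R-related to itself.
Symmetric (axiom B): yes — every pair in R has its reverse in R.
Euclidean (axiom 5): yes — any two successors of a common world are R-related.
So F validates K, T, KTB, S5. The strongest is S5.

S5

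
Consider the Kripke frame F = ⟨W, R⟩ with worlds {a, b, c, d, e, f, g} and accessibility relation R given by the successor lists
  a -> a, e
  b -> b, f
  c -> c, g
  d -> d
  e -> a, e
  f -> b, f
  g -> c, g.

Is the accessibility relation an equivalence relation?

Reflexive: yes — every world is R-related to itself.
Symmetric: yes — every pair in R has its reverse in R.
Transitive: yes — every two-step R-path is closed by a direct edge.
So R is an equivalence relation.

Yes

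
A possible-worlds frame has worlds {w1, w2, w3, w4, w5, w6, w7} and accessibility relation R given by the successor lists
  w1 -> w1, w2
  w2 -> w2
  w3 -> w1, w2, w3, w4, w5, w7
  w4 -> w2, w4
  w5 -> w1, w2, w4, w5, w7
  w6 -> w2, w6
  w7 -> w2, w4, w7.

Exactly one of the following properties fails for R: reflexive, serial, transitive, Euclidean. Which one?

Reflexive: yes — every world is R-related to itself.
Serial: yes — every world has a successor (e.g. w1 R w1).
Transitive: yes — every two-step R-path is closed by a direct edge.
Euclidean: no — w3 R w1 and w3 R w4, but not w1 R w4.
Only Euclidean fails.

Euclidean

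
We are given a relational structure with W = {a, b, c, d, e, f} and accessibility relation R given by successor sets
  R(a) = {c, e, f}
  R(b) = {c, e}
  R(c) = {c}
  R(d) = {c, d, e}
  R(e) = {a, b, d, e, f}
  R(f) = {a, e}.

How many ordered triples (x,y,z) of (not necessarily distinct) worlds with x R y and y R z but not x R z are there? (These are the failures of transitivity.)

Enumerating: (a,e,a), (a,e,b), (a,e,d), (a,f,a), (b,e,a), (b,e,b), (b,e,d), (b,e,f), (d,e,a), (d,e,b), (d,e,f), (e,a,c), … and 7 more.
Total: 19.

19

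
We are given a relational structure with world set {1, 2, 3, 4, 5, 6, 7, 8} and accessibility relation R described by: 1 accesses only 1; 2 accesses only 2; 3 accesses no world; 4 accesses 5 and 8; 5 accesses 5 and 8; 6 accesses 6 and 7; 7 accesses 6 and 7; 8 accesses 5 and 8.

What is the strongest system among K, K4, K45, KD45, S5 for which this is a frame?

K45

Transitive (axiom 4): yes — every two-step R-path is closed by a direct edge.
Euclidean (axiom 5): yes — any two successors of a common world are R-related.
Serial (axiom D): no — 3 has no R-successor.
Reflexive (axiom T): no — 3 is not related to itself.
So F validates K, K4, K45; KD45 would additionally require R to be serial. The strongest is K45.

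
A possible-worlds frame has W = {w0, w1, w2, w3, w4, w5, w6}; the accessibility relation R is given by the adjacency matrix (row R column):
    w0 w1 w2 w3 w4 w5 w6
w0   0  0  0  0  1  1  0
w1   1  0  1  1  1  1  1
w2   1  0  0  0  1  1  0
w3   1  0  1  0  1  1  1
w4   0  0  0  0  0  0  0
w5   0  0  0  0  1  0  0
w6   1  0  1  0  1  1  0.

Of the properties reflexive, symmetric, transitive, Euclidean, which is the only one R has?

Reflexive: no — w0 is not related to itself.
Symmetric: no — w0 R w4 but not w4 R w0.
Transitive: yes — every two-step R-path is closed by a direct edge.
Euclidean: no — w0 R w4 and w0 R w5, but not w4 R w5.
Only transitive holds.

transitive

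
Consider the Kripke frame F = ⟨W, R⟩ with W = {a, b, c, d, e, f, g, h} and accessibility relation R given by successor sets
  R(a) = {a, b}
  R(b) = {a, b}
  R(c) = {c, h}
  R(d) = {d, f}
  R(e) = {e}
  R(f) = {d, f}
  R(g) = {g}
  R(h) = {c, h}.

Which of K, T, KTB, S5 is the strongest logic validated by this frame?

S5

Reflexive (axiom T): yes — every world is R-related to itself.
Symmetric (axiom B): yes — every pair in R has its reverse in R.
Euclidean (axiom 5): yes — any two successors of a common world are R-related.
So F validates K, T, KTB, S5. The strongest is S5.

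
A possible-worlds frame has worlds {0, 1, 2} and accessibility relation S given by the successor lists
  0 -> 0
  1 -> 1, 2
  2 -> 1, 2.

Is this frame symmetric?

Symmetric: yes — every pair in S has its reverse in S.

Yes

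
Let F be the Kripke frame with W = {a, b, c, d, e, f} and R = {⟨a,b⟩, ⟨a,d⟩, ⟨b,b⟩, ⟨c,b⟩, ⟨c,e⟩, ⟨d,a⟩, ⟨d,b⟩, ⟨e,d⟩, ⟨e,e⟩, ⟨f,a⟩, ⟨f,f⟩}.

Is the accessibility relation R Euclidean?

Euclidean: no — a R b and a R d, but not b R d.

No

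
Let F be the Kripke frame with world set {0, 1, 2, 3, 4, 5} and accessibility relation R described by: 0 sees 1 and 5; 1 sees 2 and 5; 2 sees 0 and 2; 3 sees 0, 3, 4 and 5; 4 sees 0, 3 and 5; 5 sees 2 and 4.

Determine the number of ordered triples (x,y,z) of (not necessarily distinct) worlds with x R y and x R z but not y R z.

Enumerating: (0,1,1), (0,5,1), (0,5,5), (1,2,5), (1,5,5), (2,0,0), (2,0,2), (3,0,0), (3,0,3), (3,0,4), (3,4,4), (3,5,0), … and 10 more.
Total: 22.

22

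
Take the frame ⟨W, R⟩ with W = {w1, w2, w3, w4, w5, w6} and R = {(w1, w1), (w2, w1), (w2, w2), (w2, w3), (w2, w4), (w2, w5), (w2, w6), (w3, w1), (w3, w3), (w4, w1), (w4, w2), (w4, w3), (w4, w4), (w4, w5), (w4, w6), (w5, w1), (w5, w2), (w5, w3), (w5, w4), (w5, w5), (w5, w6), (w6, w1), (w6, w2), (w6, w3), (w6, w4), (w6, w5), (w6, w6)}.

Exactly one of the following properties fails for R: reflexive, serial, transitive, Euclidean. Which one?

Reflexive: yes — every world is R-related to itself.
Serial: yes — every world has a successor (e.g. w1 R w1).
Transitive: yes — every two-step R-path is closed by a direct edge.
Euclidean: no — w2 R w1 and w2 R w3, but not w1 R w3.
Only Euclidean fails.

Euclidean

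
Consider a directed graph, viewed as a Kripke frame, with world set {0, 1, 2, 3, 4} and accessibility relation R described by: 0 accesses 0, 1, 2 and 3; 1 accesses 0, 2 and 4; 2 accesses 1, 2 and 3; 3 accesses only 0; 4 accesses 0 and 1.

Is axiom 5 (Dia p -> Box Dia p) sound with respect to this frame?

No

Axiom 5 corresponds to the accessibility relation being Euclidean.
Euclidean: no — 0 R 1 and 0 R 3, but not 1 R 3.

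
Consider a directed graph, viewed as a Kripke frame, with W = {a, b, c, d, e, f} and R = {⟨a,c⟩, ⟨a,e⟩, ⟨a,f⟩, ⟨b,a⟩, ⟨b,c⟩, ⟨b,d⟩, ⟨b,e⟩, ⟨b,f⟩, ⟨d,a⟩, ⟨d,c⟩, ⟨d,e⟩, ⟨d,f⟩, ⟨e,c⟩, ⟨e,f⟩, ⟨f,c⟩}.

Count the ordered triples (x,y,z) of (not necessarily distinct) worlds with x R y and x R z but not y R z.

Enumerating: (a,c,c), (a,c,e), (a,c,f), (a,e,e), (a,f,e), (a,f,f), (b,a,a), (b,a,d), (b,c,a), (b,c,c), (b,c,d), (b,c,e), … and 23 more.
Total: 35.

35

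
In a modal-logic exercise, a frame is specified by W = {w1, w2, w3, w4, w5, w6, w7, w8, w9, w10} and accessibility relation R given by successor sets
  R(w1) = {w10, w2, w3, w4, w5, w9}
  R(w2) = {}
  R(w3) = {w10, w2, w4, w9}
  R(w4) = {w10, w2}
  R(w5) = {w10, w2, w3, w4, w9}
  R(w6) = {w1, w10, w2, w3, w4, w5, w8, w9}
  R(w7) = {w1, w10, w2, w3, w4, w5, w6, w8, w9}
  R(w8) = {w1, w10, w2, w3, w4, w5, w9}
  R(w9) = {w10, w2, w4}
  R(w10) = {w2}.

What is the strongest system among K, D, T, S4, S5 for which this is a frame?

K

Serial (axiom D): no — w2 has no R-successor.
Reflexive (axiom T): no — w1 is not related to itself.
Transitive (axiom 4): yes — every two-step R-path is closed by a direct edge.
Euclidean (axiom 5): no — w1 R w10 and w1 R w3, but not w10 R w3.
So F validates K; D would additionally require R to be serial. The strongest is K.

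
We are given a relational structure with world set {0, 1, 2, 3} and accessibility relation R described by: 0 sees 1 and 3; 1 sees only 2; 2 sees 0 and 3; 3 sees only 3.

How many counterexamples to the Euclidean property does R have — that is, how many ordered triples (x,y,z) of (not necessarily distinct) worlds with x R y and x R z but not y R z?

6

Enumerating: (0,1,1), (0,1,3), (0,3,1), (1,2,2), (2,0,0), (2,3,0).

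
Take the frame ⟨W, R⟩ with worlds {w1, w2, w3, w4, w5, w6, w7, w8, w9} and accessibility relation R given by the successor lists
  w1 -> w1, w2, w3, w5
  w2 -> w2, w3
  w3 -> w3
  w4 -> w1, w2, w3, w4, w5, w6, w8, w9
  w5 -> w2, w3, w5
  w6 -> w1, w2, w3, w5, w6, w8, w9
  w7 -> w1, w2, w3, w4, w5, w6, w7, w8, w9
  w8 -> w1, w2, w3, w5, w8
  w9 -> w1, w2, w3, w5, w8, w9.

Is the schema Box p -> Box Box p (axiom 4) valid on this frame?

Yes

Axiom 4 corresponds to the accessibility relation being transitive.
Transitive: yes — every two-step R-path is closed by a direct edge.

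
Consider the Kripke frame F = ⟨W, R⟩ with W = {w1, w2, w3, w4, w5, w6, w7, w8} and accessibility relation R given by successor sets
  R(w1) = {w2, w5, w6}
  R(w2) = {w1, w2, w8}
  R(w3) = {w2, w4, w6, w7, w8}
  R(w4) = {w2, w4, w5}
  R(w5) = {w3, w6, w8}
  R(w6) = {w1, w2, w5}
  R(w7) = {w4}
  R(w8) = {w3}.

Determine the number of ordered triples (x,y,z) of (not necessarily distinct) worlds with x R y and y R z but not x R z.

Enumerating: (w1,w2,w1), (w1,w2,w8), (w1,w5,w3), (w1,w5,w8), (w1,w6,w1), (w2,w1,w5), (w2,w1,w6), (w2,w8,w3), (w3,w2,w1), (w3,w4,w5), (w3,w6,w1), (w3,w6,w5), … and 24 more.
Total: 36.

36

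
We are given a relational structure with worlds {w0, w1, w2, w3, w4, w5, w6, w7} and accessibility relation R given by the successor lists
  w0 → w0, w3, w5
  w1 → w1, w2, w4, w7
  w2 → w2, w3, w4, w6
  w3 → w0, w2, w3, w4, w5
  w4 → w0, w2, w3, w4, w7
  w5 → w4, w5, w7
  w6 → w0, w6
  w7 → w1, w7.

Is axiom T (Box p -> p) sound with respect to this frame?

Yes

By correspondence theory, T is valid on a frame iff R is reflexive.
Reflexive: yes — every world is R-related to itself.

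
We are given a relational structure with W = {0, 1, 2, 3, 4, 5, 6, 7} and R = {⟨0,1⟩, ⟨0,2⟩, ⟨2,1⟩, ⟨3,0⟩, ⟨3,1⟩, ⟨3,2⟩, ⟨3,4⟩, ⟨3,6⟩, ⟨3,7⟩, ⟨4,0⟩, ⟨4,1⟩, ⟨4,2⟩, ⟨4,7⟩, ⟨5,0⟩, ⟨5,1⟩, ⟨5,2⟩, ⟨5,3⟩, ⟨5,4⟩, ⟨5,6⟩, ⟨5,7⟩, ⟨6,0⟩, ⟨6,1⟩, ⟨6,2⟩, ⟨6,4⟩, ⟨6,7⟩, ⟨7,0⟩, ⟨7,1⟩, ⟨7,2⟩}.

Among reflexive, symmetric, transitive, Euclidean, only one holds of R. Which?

Reflexive: no — 0 is not related to itself.
Symmetric: no — 0 R 1 but not 1 R 0.
Transitive: yes — every two-step R-path is closed by a direct edge.
Euclidean: no — 0 R 1 and 0 R 2, but not 1 R 2.
Only transitive holds.

transitive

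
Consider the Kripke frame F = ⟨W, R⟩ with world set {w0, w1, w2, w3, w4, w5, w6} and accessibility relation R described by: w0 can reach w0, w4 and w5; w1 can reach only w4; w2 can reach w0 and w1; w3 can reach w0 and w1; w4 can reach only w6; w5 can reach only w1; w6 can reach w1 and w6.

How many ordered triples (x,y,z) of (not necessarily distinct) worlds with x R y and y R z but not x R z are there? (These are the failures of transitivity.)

12

Enumerating: (w0,w4,w6), (w0,w5,w1), (w1,w4,w6), (w2,w0,w4), (w2,w0,w5), (w2,w1,w4), (w3,w0,w4), (w3,w0,w5), (w3,w1,w4), (w4,w6,w1), (w5,w1,w4), (w6,w1,w4).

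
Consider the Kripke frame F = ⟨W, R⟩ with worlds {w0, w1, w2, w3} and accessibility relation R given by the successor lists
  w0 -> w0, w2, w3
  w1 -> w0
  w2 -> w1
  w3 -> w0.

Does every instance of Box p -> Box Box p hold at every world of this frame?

No

By correspondence theory, 4 is valid on a frame iff R is transitive.
Transitive: no — w0 R w2 and w2 R w1, but not w0 R w1.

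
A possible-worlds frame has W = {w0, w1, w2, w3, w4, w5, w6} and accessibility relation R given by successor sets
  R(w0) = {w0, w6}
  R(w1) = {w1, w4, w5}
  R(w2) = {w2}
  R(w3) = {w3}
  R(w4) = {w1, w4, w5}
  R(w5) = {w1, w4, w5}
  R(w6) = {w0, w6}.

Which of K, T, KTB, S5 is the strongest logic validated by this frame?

Reflexive (axiom T): yes — every world is R-related to itself.
Symmetric (axiom B): yes — every pair in R has its reverse in R.
Euclidean (axiom 5): yes — any two successors of a common world are R-related.
So F validates K, T, KTB, S5. The strongest is S5.

S5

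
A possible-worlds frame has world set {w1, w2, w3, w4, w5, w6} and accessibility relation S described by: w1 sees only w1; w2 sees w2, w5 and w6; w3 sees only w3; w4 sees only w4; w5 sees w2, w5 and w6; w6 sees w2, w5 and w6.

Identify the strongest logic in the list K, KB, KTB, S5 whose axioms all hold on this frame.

S5

Symmetric (axiom B): yes — every pair in S has its reverse in S.
Reflexive (axiom T): yes — every world is S-related to itself.
Euclidean (axiom 5): yes — any two successors of a common world are S-related.
So F validates K, KB, KTB, S5. The strongest is S5.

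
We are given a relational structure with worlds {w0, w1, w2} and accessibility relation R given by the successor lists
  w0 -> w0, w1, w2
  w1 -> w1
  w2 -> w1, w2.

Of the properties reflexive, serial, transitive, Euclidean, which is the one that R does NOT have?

Euclidean

Reflexive: yes — every world is R-related to itself.
Serial: yes — every world has a successor (e.g. w0 R w0).
Transitive: yes — every two-step R-path is closed by a direct edge.
Euclidean: no — w0 R w1 and w0 R w2, but not w1 R w2.
Only Euclidean fails.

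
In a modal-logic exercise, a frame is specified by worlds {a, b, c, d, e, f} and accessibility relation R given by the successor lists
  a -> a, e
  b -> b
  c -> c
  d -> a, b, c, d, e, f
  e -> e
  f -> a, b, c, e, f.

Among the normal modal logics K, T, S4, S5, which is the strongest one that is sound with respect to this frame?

Reflexive (axiom T): yes — every world is R-related to itself.
Transitive (axiom 4): yes — every two-step R-path is closed by a direct edge.
Euclidean (axiom 5): no — d R a and d R b, but not a R b.
So F validates K, T, S4; S5 would additionally require R to be Euclidean. The strongest is S4.

S4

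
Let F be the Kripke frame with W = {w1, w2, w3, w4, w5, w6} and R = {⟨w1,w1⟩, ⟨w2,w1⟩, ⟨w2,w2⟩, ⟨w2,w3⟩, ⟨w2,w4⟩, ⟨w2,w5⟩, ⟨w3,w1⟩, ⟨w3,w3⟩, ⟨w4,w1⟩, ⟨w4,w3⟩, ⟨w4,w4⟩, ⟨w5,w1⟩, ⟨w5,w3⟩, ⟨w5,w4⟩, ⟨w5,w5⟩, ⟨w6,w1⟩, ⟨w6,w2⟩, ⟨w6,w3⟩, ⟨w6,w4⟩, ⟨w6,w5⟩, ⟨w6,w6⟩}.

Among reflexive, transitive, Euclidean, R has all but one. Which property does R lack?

Reflexive: yes — every world is R-related to itself.
Transitive: yes — every two-step R-path is closed by a direct edge.
Euclidean: no — w2 R w1 and w2 R w3, but not w1 R w3.
Only Euclidean fails.

Euclidean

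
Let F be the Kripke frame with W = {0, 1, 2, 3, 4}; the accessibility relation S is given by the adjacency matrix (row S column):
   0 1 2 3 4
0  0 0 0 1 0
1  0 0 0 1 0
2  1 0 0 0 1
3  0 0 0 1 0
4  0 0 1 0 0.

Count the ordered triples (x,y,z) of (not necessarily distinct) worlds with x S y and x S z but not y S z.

Enumerating: (2,0,0), (2,0,4), (2,4,0), (2,4,4), (4,2,2).

5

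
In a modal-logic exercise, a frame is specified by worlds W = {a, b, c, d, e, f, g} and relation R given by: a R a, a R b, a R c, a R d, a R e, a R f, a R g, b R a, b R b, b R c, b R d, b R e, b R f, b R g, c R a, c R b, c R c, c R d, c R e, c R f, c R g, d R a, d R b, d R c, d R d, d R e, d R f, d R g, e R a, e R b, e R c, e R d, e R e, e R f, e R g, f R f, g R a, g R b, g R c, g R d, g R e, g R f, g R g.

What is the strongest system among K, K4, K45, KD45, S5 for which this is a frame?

K4

Transitive (axiom 4): yes — every two-step R-path is closed by a direct edge.
Euclidean (axiom 5): no — a R f and a R b, but not f R b.
Serial (axiom D): yes — every world has a successor (e.g. a R a).
Reflexive (axiom T): yes — every world is R-related to itself.
So F validates K, K4; K45 would additionally require R to be Euclidean. The strongest is K4.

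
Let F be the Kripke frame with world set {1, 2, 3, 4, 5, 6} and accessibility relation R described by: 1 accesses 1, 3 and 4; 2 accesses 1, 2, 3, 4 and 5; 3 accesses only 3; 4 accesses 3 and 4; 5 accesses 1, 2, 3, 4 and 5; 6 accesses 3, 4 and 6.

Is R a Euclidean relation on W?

No

Euclidean: no — 1 R 3 and 1 R 4, but not 3 R 4.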